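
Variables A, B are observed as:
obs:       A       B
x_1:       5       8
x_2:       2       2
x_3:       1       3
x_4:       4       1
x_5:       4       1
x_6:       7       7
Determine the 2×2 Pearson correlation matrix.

Step 1 — column means:
  mean(A) = (5 + 2 + 1 + 4 + 4 + 7) / 6 = 23/6 = 3.8333
  mean(B) = (8 + 2 + 3 + 1 + 1 + 7) / 6 = 22/6 = 3.6667

Step 2 — sample variances and covariances s[i,j] = (1/(n-1)) · Σ_k (x_{k,i} - mean_i) · (x_{k,j} - mean_j), with n-1 = 5:
  s[A,A] = ((1.1667)·(1.1667) + (-1.8333)·(-1.8333) + (-2.8333)·(-2.8333) + (0.1667)·(0.1667) + (0.1667)·(0.1667) + (3.1667)·(3.1667)) / 5 = 22.8333/5 = 4.5667
  s[A,B] = ((1.1667)·(4.3333) + (-1.8333)·(-1.6667) + (-2.8333)·(-0.6667) + (0.1667)·(-2.6667) + (0.1667)·(-2.6667) + (3.1667)·(3.3333)) / 5 = 19.6667/5 = 3.9333
  s[B,B] = ((4.3333)·(4.3333) + (-1.6667)·(-1.6667) + (-0.6667)·(-0.6667) + (-2.6667)·(-2.6667) + (-2.6667)·(-2.6667) + (3.3333)·(3.3333)) / 5 = 47.3333/5 = 9.4667
  Sample standard deviations s_i = √(s[i,i]):
  s(A) = √(4.5667) = 2.137
  s(B) = √(9.4667) = 3.0768

Step 3 — r_{ij} = s_{ij} / (s_i · s_j):
  r[A,A] = 1 (diagonal).
  r[A,B] = 3.9333 / (2.137 · 3.0768) = 3.9333 / 6.575 = 0.5982
  r[B,B] = 1 (diagonal).

R is symmetric with unit diagonal. Assembling:

R = [[1, 0.5982],
 [0.5982, 1]]


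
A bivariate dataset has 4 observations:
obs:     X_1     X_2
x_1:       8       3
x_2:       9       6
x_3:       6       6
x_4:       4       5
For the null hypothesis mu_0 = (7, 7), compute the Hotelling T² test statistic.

Step 1 — sample mean vector:
  mean(X_1) = (8 + 9 + 6 + 4) / 4 = 27/4 = 6.75
  mean(X_2) = (3 + 6 + 6 + 5) / 4 = 20/4 = 5
  x̄ = (6.75, 5),  deviation x̄ - mu_0 = (6.75, 5) - (7, 7) = (-0.25, -2).

Step 2 — sample covariance matrix, S[i,j] = (1/(n-1)) · Σ_k (x_{k,i} - mean_i) · (x_{k,j} - mean_j), divisor n-1 = 3:
  S[X_1,X_1] = ((1.25)·(1.25) + (2.25)·(2.25) + (-0.75)·(-0.75) + (-2.75)·(-2.75)) / 3 = 14.75/3 = 4.9167
  S[X_1,X_2] = ((1.25)·(-2) + (2.25)·(1) + (-0.75)·(1) + (-2.75)·(0)) / 3 = -1/3 = -0.3333
  S[X_2,X_2] = ((-2)·(-2) + (1)·(1) + (1)·(1) + (0)·(0)) / 3 = 6/3 = 2
  S = [[4.9167, -0.3333],
 [-0.3333, 2]].

Step 3 — invert S. det(S) = 4.9167·2 - (-0.3333)² = 9.7222.
  S^{-1} = (1/det) · [[d, -b], [-b, a]] = [[0.2057, 0.0343],
 [0.0343, 0.5057]].

Step 4 — quadratic form (x̄ - mu_0)^T · S^{-1} · (x̄ - mu_0):
  S^{-1} · (x̄ - mu_0) = (-0.12, -1.02),
  (x̄ - mu_0)^T · [...] = (-0.25)·(-0.12) + (-2)·(-1.02) = 2.07.

Step 5 — scale by n: T² = 4 · 2.07 = 8.28.

T² ≈ 8.28


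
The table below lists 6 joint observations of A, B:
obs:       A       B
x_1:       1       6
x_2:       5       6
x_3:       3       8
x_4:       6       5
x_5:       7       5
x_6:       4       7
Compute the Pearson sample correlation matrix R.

Step 1 — column means:
  mean(A) = (1 + 5 + 3 + 6 + 7 + 4) / 6 = 26/6 = 4.3333
  mean(B) = (6 + 6 + 8 + 5 + 5 + 7) / 6 = 37/6 = 6.1667

Step 2 — sample variances and covariances s[i,j] = (1/(n-1)) · Σ_k (x_{k,i} - mean_i) · (x_{k,j} - mean_j), with n-1 = 5:
  s[A,A] = ((-3.3333)·(-3.3333) + (0.6667)·(0.6667) + (-1.3333)·(-1.3333) + (1.6667)·(1.6667) + (2.6667)·(2.6667) + (-0.3333)·(-0.3333)) / 5 = 23.3333/5 = 4.6667
  s[A,B] = ((-3.3333)·(-0.1667) + (0.6667)·(-0.1667) + (-1.3333)·(1.8333) + (1.6667)·(-1.1667) + (2.6667)·(-1.1667) + (-0.3333)·(0.8333)) / 5 = -7.3333/5 = -1.4667
  s[B,B] = ((-0.1667)·(-0.1667) + (-0.1667)·(-0.1667) + (1.8333)·(1.8333) + (-1.1667)·(-1.1667) + (-1.1667)·(-1.1667) + (0.8333)·(0.8333)) / 5 = 6.8333/5 = 1.3667
  Sample standard deviations s_i = √(s[i,i]):
  s(A) = √(4.6667) = 2.1602
  s(B) = √(1.3667) = 1.169

Step 3 — r_{ij} = s_{ij} / (s_i · s_j):
  r[A,A] = 1 (diagonal).
  r[A,B] = -1.4667 / (2.1602 · 1.169) = -1.4667 / 2.5254 = -0.5808
  r[B,B] = 1 (diagonal).

R is symmetric with unit diagonal. Assembling:

R = [[1, -0.5808],
 [-0.5808, 1]]


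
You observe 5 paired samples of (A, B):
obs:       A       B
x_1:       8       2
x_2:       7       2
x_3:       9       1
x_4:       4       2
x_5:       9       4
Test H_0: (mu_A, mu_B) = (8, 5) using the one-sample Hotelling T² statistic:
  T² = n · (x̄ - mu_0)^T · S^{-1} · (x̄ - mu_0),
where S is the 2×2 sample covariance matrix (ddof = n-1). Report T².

Step 1 — sample mean vector:
  mean(A) = (8 + 7 + 9 + 4 + 9) / 5 = 37/5 = 7.4
  mean(B) = (2 + 2 + 1 + 2 + 4) / 5 = 11/5 = 2.2
  x̄ = (7.4, 2.2),  deviation x̄ - mu_0 = (7.4, 2.2) - (8, 5) = (-0.6, -2.8).

Step 2 — sample covariance matrix, S[i,j] = (1/(n-1)) · Σ_k (x_{k,i} - mean_i) · (x_{k,j} - mean_j), divisor n-1 = 4:
  S[A,A] = ((0.6)·(0.6) + (-0.4)·(-0.4) + (1.6)·(1.6) + (-3.4)·(-3.4) + (1.6)·(1.6)) / 4 = 17.2/4 = 4.3
  S[A,B] = ((0.6)·(-0.2) + (-0.4)·(-0.2) + (1.6)·(-1.2) + (-3.4)·(-0.2) + (1.6)·(1.8)) / 4 = 1.6/4 = 0.4
  S[B,B] = ((-0.2)·(-0.2) + (-0.2)·(-0.2) + (-1.2)·(-1.2) + (-0.2)·(-0.2) + (1.8)·(1.8)) / 4 = 4.8/4 = 1.2
  S = [[4.3, 0.4],
 [0.4, 1.2]].

Step 3 — invert S. det(S) = 4.3·1.2 - (0.4)² = 5.
  S^{-1} = (1/det) · [[d, -b], [-b, a]] = [[0.24, -0.08],
 [-0.08, 0.86]].

Step 4 — quadratic form (x̄ - mu_0)^T · S^{-1} · (x̄ - mu_0):
  S^{-1} · (x̄ - mu_0) = (0.08, -2.36),
  (x̄ - mu_0)^T · [...] = (-0.6)·(0.08) + (-2.8)·(-2.36) = 6.56.

Step 5 — scale by n: T² = 5 · 6.56 = 32.8.

T² ≈ 32.8


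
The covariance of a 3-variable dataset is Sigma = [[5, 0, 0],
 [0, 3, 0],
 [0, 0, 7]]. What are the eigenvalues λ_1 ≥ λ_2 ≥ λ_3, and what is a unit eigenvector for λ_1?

Step 1 — characteristic polynomial p(λ) = det(λI - Sigma) = λ³ - tr·λ² + c_1·λ - det, where tr = trace, c_1 = sum of the principal 2×2 minors, det = det(Sigma):
  tr = 5 + 3 + 7 = 15,
  c_1 = (5·3 - (0)²) + (5·7 - (0)²) + (3·7 - (0)²) = 15 + 35 + 21 = 71,
  det = 5·(3·7 - (0)²) - (0)·((0)·7 - (0)·(0)) + (0)·((0)·(0) - 3·(0)) = 5·(21) - (0)·(0) + (0)·(0) = 105.
  So p(λ) = λ³ - 15λ² + 71λ - 105.
Step 2 — look for an integer root (rational root theorem: any rational root is an integer divisor of 105). Testing λ = 3:
  p(3) = 27 - 135 + 213 - 105 = 0  ✓
  Dividing out (λ - 3): p(λ) = (λ - 3)(λ² - 12λ + 35).
Step 3 — remaining eigenvalues from the quadratic λ² - 12λ + 35 = 0:
  Δ = 12² - 4·35 = 144 - 140 = 4,  λ = (12 ± √4)/2 = (12 ± 2)/2 = 7 or 5.
  Sorted: λ_1 = 7,  λ_2 = 5,  λ_3 = 3  (check: sum = 15 = tr ✓).

Step 4 — unit eigenvector for λ_1 = 7: v spans the null space of (Sigma - λ_1 I), whose rows are
  r_1 = (-2, 0, 0),  r_2 = (0, -4, 0),  r_3 = (0, 0, 0).
  v is orthogonal to every row, so take v ∝ r_1 × r_2 = ((0)·(0) - (0)·(-4), (0)·(0) - (-2)·(0), (-2)·(-4) - (0)·(0)) = (0, 0, 8).
  Rescale (divide by 8): u = (0, 0, 1).
  ||u|| = √((0)² + (0)² + (1)²) = √(1) = 1,  v_1 = u/||u|| ≈ (0, 0, 1) (||v_1|| = 1).

λ_1 = 7,  λ_2 = 5,  λ_3 = 3;  v_1 ≈ (0, 0, 1)


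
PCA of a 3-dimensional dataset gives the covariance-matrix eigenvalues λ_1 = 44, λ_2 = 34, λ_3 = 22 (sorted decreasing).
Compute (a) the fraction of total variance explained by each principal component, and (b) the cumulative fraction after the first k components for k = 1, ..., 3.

Step 1 — total variance = trace(Sigma) = Σ λ_i = 44 + 34 + 22 = 100.

Step 2 — fraction explained by component i = λ_i / Σ λ:
  PC1: 44/100 = 0.44
  PC2: 34/100 = 0.34
  PC3: 22/100 = 0.22

Step 3 — cumulative fraction after k components = (λ_1 + ... + λ_k) / Σ λ:
  k = 1: 44/100 = 0.44
  k = 2: (44 + 34)/100 = 78/100 = 0.78
  k = 3: (44 + 34 + 22)/100 = 100/100 = 1

Summary (fraction, with percent):

explained: PC1 0.44 (44%), PC2 0.34 (34%), PC3 0.22 (22%);  cumulative: 0.44, 0.78, 1


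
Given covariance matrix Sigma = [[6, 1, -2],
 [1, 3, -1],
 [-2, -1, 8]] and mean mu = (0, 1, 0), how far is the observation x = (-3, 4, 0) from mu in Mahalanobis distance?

Step 1 — centre the observation: (x - mu) = (-3, 3, 0).

Step 2 — invert Sigma (cofactor / det for 3×3, or solve directly):
  Sigma^{-1} = [[0.1885, -0.0492, 0.041],
 [-0.0492, 0.3607, 0.0328],
 [0.041, 0.0328, 0.1393]].

Step 3 — form the quadratic (x - mu)^T · Sigma^{-1} · (x - mu):
  Sigma^{-1} · (x - mu) = (-0.7131, 1.2295, -0.0246).
  (x - mu)^T · [Sigma^{-1} · (x - mu)] = (-3)·(-0.7131) + (3)·(1.2295) + (0)·(-0.0246) = 5.8279.

Step 4 — take square root: d = √(5.8279) ≈ 2.4141.

d(x, mu) = √(5.8279) ≈ 2.4141


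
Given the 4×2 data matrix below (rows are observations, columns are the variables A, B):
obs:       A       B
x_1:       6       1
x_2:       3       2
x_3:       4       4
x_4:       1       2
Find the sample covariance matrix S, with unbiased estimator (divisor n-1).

Step 1 — column means:
  mean(A) = (6 + 3 + 4 + 1) / 4 = 14/4 = 3.5
  mean(B) = (1 + 2 + 4 + 2) / 4 = 9/4 = 2.25

Step 2 — sample covariance S[i,j] = (1/(n-1)) · Σ_k (x_{k,i} - mean_i) · (x_{k,j} - mean_j), with n-1 = 3.
  S[A,A] = ((2.5)·(2.5) + (-0.5)·(-0.5) + (0.5)·(0.5) + (-2.5)·(-2.5)) / 3 = 13/3 = 4.3333
  S[A,B] = ((2.5)·(-1.25) + (-0.5)·(-0.25) + (0.5)·(1.75) + (-2.5)·(-0.25)) / 3 = -1.5/3 = -0.5
  S[B,B] = ((-1.25)·(-1.25) + (-0.25)·(-0.25) + (1.75)·(1.75) + (-0.25)·(-0.25)) / 3 = 4.75/3 = 1.5833

S is symmetric (S[j,i] = S[i,j]). Assembling:

S = [[4.3333, -0.5],
 [-0.5, 1.5833]]


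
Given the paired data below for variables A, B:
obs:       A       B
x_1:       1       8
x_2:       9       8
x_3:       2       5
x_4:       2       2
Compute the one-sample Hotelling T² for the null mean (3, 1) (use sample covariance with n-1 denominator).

Step 1 — sample mean vector:
  mean(A) = (1 + 9 + 2 + 2) / 4 = 14/4 = 3.5
  mean(B) = (8 + 8 + 5 + 2) / 4 = 23/4 = 5.75
  x̄ = (3.5, 5.75),  deviation x̄ - mu_0 = (3.5, 5.75) - (3, 1) = (0.5, 4.75).

Step 2 — sample covariance matrix, S[i,j] = (1/(n-1)) · Σ_k (x_{k,i} - mean_i) · (x_{k,j} - mean_j), divisor n-1 = 3:
  S[A,A] = ((-2.5)·(-2.5) + (5.5)·(5.5) + (-1.5)·(-1.5) + (-1.5)·(-1.5)) / 3 = 41/3 = 13.6667
  S[A,B] = ((-2.5)·(2.25) + (5.5)·(2.25) + (-1.5)·(-0.75) + (-1.5)·(-3.75)) / 3 = 13.5/3 = 4.5
  S[B,B] = ((2.25)·(2.25) + (2.25)·(2.25) + (-0.75)·(-0.75) + (-3.75)·(-3.75)) / 3 = 24.75/3 = 8.25
  S = [[13.6667, 4.5],
 [4.5, 8.25]].

Step 3 — invert S. det(S) = 13.6667·8.25 - (4.5)² = 92.5.
  S^{-1} = (1/det) · [[d, -b], [-b, a]] = [[0.0892, -0.0486],
 [-0.0486, 0.1477]].

Step 4 — quadratic form (x̄ - mu_0)^T · S^{-1} · (x̄ - mu_0):
  S^{-1} · (x̄ - mu_0) = (-0.1865, 0.6775),
  (x̄ - mu_0)^T · [...] = (0.5)·(-0.1865) + (4.75)·(0.6775) = 3.1248.

Step 5 — scale by n: T² = 4 · 3.1248 = 12.4991.

T² ≈ 12.4991


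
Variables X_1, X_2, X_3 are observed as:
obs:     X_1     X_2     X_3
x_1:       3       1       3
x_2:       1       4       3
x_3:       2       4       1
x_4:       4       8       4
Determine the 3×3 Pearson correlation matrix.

Step 1 — column means:
  mean(X_1) = (3 + 1 + 2 + 4) / 4 = 10/4 = 2.5
  mean(X_2) = (1 + 4 + 4 + 8) / 4 = 17/4 = 4.25
  mean(X_3) = (3 + 3 + 1 + 4) / 4 = 11/4 = 2.75

Step 2 — sample variances and covariances s[i,j] = (1/(n-1)) · Σ_k (x_{k,i} - mean_i) · (x_{k,j} - mean_j), with n-1 = 3:
  s[X_1,X_1] = ((0.5)·(0.5) + (-1.5)·(-1.5) + (-0.5)·(-0.5) + (1.5)·(1.5)) / 3 = 5/3 = 1.6667
  s[X_1,X_2] = ((0.5)·(-3.25) + (-1.5)·(-0.25) + (-0.5)·(-0.25) + (1.5)·(3.75)) / 3 = 4.5/3 = 1.5
  s[X_1,X_3] = ((0.5)·(0.25) + (-1.5)·(0.25) + (-0.5)·(-1.75) + (1.5)·(1.25)) / 3 = 2.5/3 = 0.8333
  s[X_2,X_2] = ((-3.25)·(-3.25) + (-0.25)·(-0.25) + (-0.25)·(-0.25) + (3.75)·(3.75)) / 3 = 24.75/3 = 8.25
  s[X_2,X_3] = ((-3.25)·(0.25) + (-0.25)·(0.25) + (-0.25)·(-1.75) + (3.75)·(1.25)) / 3 = 4.25/3 = 1.4167
  s[X_3,X_3] = ((0.25)·(0.25) + (0.25)·(0.25) + (-1.75)·(-1.75) + (1.25)·(1.25)) / 3 = 4.75/3 = 1.5833
  Sample standard deviations s_i = √(s[i,i]):
  s(X_1) = √(1.6667) = 1.291
  s(X_2) = √(8.25) = 2.8723
  s(X_3) = √(1.5833) = 1.2583

Step 3 — r_{ij} = s_{ij} / (s_i · s_j):
  r[X_1,X_1] = 1 (diagonal).
  r[X_1,X_2] = 1.5 / (1.291 · 2.8723) = 1.5 / 3.7081 = 0.4045
  r[X_1,X_3] = 0.8333 / (1.291 · 1.2583) = 0.8333 / 1.6245 = 0.513
  r[X_2,X_2] = 1 (diagonal).
  r[X_2,X_3] = 1.4167 / (2.8723 · 1.2583) = 1.4167 / 3.6142 = 0.392
  r[X_3,X_3] = 1 (diagonal).

R is symmetric with unit diagonal. Assembling:

R = [[1, 0.4045, 0.513],
 [0.4045, 1, 0.392],
 [0.513, 0.392, 1]]


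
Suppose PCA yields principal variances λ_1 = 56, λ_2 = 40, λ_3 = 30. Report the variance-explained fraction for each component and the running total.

Step 1 — total variance = trace(Sigma) = Σ λ_i = 56 + 40 + 30 = 126.

Step 2 — fraction explained by component i = λ_i / Σ λ:
  PC1: 56/126 = 0.4444
  PC2: 40/126 = 0.3175
  PC3: 30/126 = 0.2381

Step 3 — cumulative fraction after k components = (λ_1 + ... + λ_k) / Σ λ:
  k = 1: 56/126 = 0.4444
  k = 2: (56 + 40)/126 = 96/126 = 0.7619
  k = 3: (56 + 40 + 30)/126 = 126/126 = 1

Summary (fraction, with percent):

explained: PC1 0.4444 (44.44%), PC2 0.3175 (31.75%), PC3 0.2381 (23.81%);  cumulative: 0.4444, 0.7619, 1


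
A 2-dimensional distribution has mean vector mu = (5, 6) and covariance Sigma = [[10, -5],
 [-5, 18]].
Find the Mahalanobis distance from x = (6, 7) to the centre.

Step 1 — centre the observation: (x - mu) = (1, 1).

Step 2 — invert Sigma. det(Sigma) = 10·18 - (-5)² = 155.
  Sigma^{-1} = (1/det) · [[d, -b], [-b, a]] = [[0.1161, 0.0323],
 [0.0323, 0.0645]].

Step 3 — form the quadratic (x - mu)^T · Sigma^{-1} · (x - mu):
  Sigma^{-1} · (x - mu) = (0.1484, 0.0968).
  (x - mu)^T · [Sigma^{-1} · (x - mu)] = (1)·(0.1484) + (1)·(0.0968) = 0.2452.

Step 4 — take square root: d = √(0.2452) ≈ 0.4951.

d(x, mu) = √(0.2452) ≈ 0.4951


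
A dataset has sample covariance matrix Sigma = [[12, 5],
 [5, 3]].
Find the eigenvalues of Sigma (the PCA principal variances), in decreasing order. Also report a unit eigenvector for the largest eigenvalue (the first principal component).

Step 1 — characteristic polynomial of 2×2 Sigma:
  det(Sigma - λI) = λ² - trace · λ + det = 0.
  trace = 12 + 3 = 15, det = 12·3 - (5)² = 11.
Step 2 — discriminant:
  Δ = trace² - 4·det = 225 - 44 = 181.
Step 3 — eigenvalues:
  λ = (trace ± √Δ)/2 = (15 ± 13.4536)/2,
  λ_1 = 14.2268,  λ_2 = 0.7732.

Step 4 — unit eigenvector for λ_1: solve (Sigma - λ_1 I)v = 0. First row:
  (12 - 14.2268)·v_x + (5)·v_y = 0, i.e. (-2.2268)·v_x + (5)·v_y = 0,
  so v ∝ (b, λ_1 - a) = (5, 2.2268) = u.
  ||u|| = √((5)² + (2.2268)²) = √(29.9587) ≈ 5.4735,
  v_1 = u/||u|| ≈ (0.9135, 0.4068) (||v_1|| = 1).

λ_1 = 14.2268,  λ_2 = 0.7732;  v_1 ≈ (0.9135, 0.4068)


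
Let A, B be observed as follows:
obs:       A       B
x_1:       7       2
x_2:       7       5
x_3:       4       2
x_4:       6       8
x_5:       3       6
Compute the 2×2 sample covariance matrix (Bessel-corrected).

Step 1 — column means:
  mean(A) = (7 + 7 + 4 + 6 + 3) / 5 = 27/5 = 5.4
  mean(B) = (2 + 5 + 2 + 8 + 6) / 5 = 23/5 = 4.6

Step 2 — sample covariance S[i,j] = (1/(n-1)) · Σ_k (x_{k,i} - mean_i) · (x_{k,j} - mean_j), with n-1 = 4.
  S[A,A] = ((1.6)·(1.6) + (1.6)·(1.6) + (-1.4)·(-1.4) + (0.6)·(0.6) + (-2.4)·(-2.4)) / 4 = 13.2/4 = 3.3
  S[A,B] = ((1.6)·(-2.6) + (1.6)·(0.4) + (-1.4)·(-2.6) + (0.6)·(3.4) + (-2.4)·(1.4)) / 4 = -1.2/4 = -0.3
  S[B,B] = ((-2.6)·(-2.6) + (0.4)·(0.4) + (-2.6)·(-2.6) + (3.4)·(3.4) + (1.4)·(1.4)) / 4 = 27.2/4 = 6.8

S is symmetric (S[j,i] = S[i,j]). Assembling:

S = [[3.3, -0.3],
 [-0.3, 6.8]]


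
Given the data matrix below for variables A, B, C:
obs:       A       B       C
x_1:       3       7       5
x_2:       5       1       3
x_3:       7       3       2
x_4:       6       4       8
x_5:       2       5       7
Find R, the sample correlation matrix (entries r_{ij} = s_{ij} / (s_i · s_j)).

Step 1 — column means:
  mean(A) = (3 + 5 + 7 + 6 + 2) / 5 = 23/5 = 4.6
  mean(B) = (7 + 1 + 3 + 4 + 5) / 5 = 20/5 = 4
  mean(C) = (5 + 3 + 2 + 8 + 7) / 5 = 25/5 = 5

Step 2 — sample variances and covariances s[i,j] = (1/(n-1)) · Σ_k (x_{k,i} - mean_i) · (x_{k,j} - mean_j), with n-1 = 4:
  s[A,A] = ((-1.6)·(-1.6) + (0.4)·(0.4) + (2.4)·(2.4) + (1.4)·(1.4) + (-2.6)·(-2.6)) / 4 = 17.2/4 = 4.3
  s[A,B] = ((-1.6)·(3) + (0.4)·(-3) + (2.4)·(-1) + (1.4)·(0) + (-2.6)·(1)) / 4 = -11/4 = -2.75
  s[A,C] = ((-1.6)·(0) + (0.4)·(-2) + (2.4)·(-3) + (1.4)·(3) + (-2.6)·(2)) / 4 = -9/4 = -2.25
  s[B,B] = ((3)·(3) + (-3)·(-3) + (-1)·(-1) + (0)·(0) + (1)·(1)) / 4 = 20/4 = 5
  s[B,C] = ((3)·(0) + (-3)·(-2) + (-1)·(-3) + (0)·(3) + (1)·(2)) / 4 = 11/4 = 2.75
  s[C,C] = ((0)·(0) + (-2)·(-2) + (-3)·(-3) + (3)·(3) + (2)·(2)) / 4 = 26/4 = 6.5
  Sample standard deviations s_i = √(s[i,i]):
  s(A) = √(4.3) = 2.0736
  s(B) = √(5) = 2.2361
  s(C) = √(6.5) = 2.5495

Step 3 — r_{ij} = s_{ij} / (s_i · s_j):
  r[A,A] = 1 (diagonal).
  r[A,B] = -2.75 / (2.0736 · 2.2361) = -2.75 / 4.6368 = -0.5931
  r[A,C] = -2.25 / (2.0736 · 2.5495) = -2.25 / 5.2868 = -0.4256
  r[B,B] = 1 (diagonal).
  r[B,C] = 2.75 / (2.2361 · 2.5495) = 2.75 / 5.7009 = 0.4824
  r[C,C] = 1 (diagonal).

R is symmetric with unit diagonal. Assembling:

R = [[1, -0.5931, -0.4256],
 [-0.5931, 1, 0.4824],
 [-0.4256, 0.4824, 1]]


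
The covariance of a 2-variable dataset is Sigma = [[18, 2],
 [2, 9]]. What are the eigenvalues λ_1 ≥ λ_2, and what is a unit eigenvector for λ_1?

Step 1 — characteristic polynomial of 2×2 Sigma:
  det(Sigma - λI) = λ² - trace · λ + det = 0.
  trace = 18 + 9 = 27, det = 18·9 - (2)² = 158.
Step 2 — discriminant:
  Δ = trace² - 4·det = 729 - 632 = 97.
Step 3 — eigenvalues:
  λ = (trace ± √Δ)/2 = (27 ± 9.8489)/2,
  λ_1 = 18.4244,  λ_2 = 8.5756.

Step 4 — unit eigenvector for λ_1: solve (Sigma - λ_1 I)v = 0. First row:
  (18 - 18.4244)·v_x + (2)·v_y = 0, i.e. (-0.4244)·v_x + (2)·v_y = 0,
  so v ∝ (b, λ_1 - a) = (2, 0.4244) = u.
  ||u|| = √((2)² + (0.4244)²) = √(4.1801) ≈ 2.0445,
  v_1 = u/||u|| ≈ (0.9782, 0.2076) (||v_1|| = 1).

λ_1 = 18.4244,  λ_2 = 8.5756;  v_1 ≈ (0.9782, 0.2076)


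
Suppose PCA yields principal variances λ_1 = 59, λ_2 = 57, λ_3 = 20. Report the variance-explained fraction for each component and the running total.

Step 1 — total variance = trace(Sigma) = Σ λ_i = 59 + 57 + 20 = 136.

Step 2 — fraction explained by component i = λ_i / Σ λ:
  PC1: 59/136 = 0.4338
  PC2: 57/136 = 0.4191
  PC3: 20/136 = 0.1471

Step 3 — cumulative fraction after k components = (λ_1 + ... + λ_k) / Σ λ:
  k = 1: 59/136 = 0.4338
  k = 2: (59 + 57)/136 = 116/136 = 0.8529
  k = 3: (59 + 57 + 20)/136 = 136/136 = 1

Summary (fraction, with percent):

explained: PC1 0.4338 (43.38%), PC2 0.4191 (41.91%), PC3 0.1471 (14.71%);  cumulative: 0.4338, 0.8529, 1


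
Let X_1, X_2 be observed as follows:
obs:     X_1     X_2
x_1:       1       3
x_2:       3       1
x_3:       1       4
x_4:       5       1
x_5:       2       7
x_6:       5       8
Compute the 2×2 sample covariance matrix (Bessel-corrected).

Step 1 — column means:
  mean(X_1) = (1 + 3 + 1 + 5 + 2 + 5) / 6 = 17/6 = 2.8333
  mean(X_2) = (3 + 1 + 4 + 1 + 7 + 8) / 6 = 24/6 = 4

Step 2 — sample covariance S[i,j] = (1/(n-1)) · Σ_k (x_{k,i} - mean_i) · (x_{k,j} - mean_j), with n-1 = 5.
  S[X_1,X_1] = ((-1.8333)·(-1.8333) + (0.1667)·(0.1667) + (-1.8333)·(-1.8333) + (2.1667)·(2.1667) + (-0.8333)·(-0.8333) + (2.1667)·(2.1667)) / 5 = 16.8333/5 = 3.3667
  S[X_1,X_2] = ((-1.8333)·(-1) + (0.1667)·(-3) + (-1.8333)·(0) + (2.1667)·(-3) + (-0.8333)·(3) + (2.1667)·(4)) / 5 = 1/5 = 0.2
  S[X_2,X_2] = ((-1)·(-1) + (-3)·(-3) + (0)·(0) + (-3)·(-3) + (3)·(3) + (4)·(4)) / 5 = 44/5 = 8.8

S is symmetric (S[j,i] = S[i,j]). Assembling:

S = [[3.3667, 0.2],
 [0.2, 8.8]]


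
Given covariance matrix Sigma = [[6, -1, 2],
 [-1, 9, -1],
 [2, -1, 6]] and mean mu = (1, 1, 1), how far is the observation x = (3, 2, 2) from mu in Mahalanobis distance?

Step 1 — centre the observation: (x - mu) = (2, 1, 1).

Step 2 — invert Sigma (cofactor / det for 3×3, or solve directly):
  Sigma^{-1} = [[0.1893, 0.0143, -0.0607],
 [0.0143, 0.1143, 0.0143],
 [-0.0607, 0.0143, 0.1893]].

Step 3 — form the quadratic (x - mu)^T · Sigma^{-1} · (x - mu):
  Sigma^{-1} · (x - mu) = (0.3321, 0.1571, 0.0821).
  (x - mu)^T · [Sigma^{-1} · (x - mu)] = (2)·(0.3321) + (1)·(0.1571) + (1)·(0.0821) = 0.9036.

Step 4 — take square root: d = √(0.9036) ≈ 0.9506.

d(x, mu) = √(0.9036) ≈ 0.9506


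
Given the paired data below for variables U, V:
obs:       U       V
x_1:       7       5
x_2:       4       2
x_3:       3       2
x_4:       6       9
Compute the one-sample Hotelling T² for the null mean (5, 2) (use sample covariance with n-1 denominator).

Step 1 — sample mean vector:
  mean(U) = (7 + 4 + 3 + 6) / 4 = 20/4 = 5
  mean(V) = (5 + 2 + 2 + 9) / 4 = 18/4 = 4.5
  x̄ = (5, 4.5),  deviation x̄ - mu_0 = (5, 4.5) - (5, 2) = (0, 2.5).

Step 2 — sample covariance matrix, S[i,j] = (1/(n-1)) · Σ_k (x_{k,i} - mean_i) · (x_{k,j} - mean_j), divisor n-1 = 3:
  S[U,U] = ((2)·(2) + (-1)·(-1) + (-2)·(-2) + (1)·(1)) / 3 = 10/3 = 3.3333
  S[U,V] = ((2)·(0.5) + (-1)·(-2.5) + (-2)·(-2.5) + (1)·(4.5)) / 3 = 13/3 = 4.3333
  S[V,V] = ((0.5)·(0.5) + (-2.5)·(-2.5) + (-2.5)·(-2.5) + (4.5)·(4.5)) / 3 = 33/3 = 11
  S = [[3.3333, 4.3333],
 [4.3333, 11]].

Step 3 — invert S. det(S) = 3.3333·11 - (4.3333)² = 17.8889.
  S^{-1} = (1/det) · [[d, -b], [-b, a]] = [[0.6149, -0.2422],
 [-0.2422, 0.1863]].

Step 4 — quadratic form (x̄ - mu_0)^T · S^{-1} · (x̄ - mu_0):
  S^{-1} · (x̄ - mu_0) = (-0.6056, 0.4658),
  (x̄ - mu_0)^T · [...] = (0)·(-0.6056) + (2.5)·(0.4658) = 1.1646.

Step 5 — scale by n: T² = 4 · 1.1646 = 4.6584.

T² ≈ 4.6584


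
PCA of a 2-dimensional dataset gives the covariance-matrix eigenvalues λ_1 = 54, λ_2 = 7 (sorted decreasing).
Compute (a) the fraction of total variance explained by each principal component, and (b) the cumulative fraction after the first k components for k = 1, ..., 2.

Step 1 — total variance = trace(Sigma) = Σ λ_i = 54 + 7 = 61.

Step 2 — fraction explained by component i = λ_i / Σ λ:
  PC1: 54/61 = 0.8852
  PC2: 7/61 = 0.1148

Step 3 — cumulative fraction after k components = (λ_1 + ... + λ_k) / Σ λ:
  k = 1: 54/61 = 0.8852
  k = 2: (54 + 7)/61 = 61/61 = 1

Summary (fraction, with percent):

explained: PC1 0.8852 (88.52%), PC2 0.1148 (11.48%);  cumulative: 0.8852, 1


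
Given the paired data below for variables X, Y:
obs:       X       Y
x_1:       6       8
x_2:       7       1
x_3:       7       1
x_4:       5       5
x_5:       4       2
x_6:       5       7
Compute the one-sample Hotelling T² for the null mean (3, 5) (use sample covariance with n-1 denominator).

Step 1 — sample mean vector:
  mean(X) = (6 + 7 + 7 + 5 + 4 + 5) / 6 = 34/6 = 5.6667
  mean(Y) = (8 + 1 + 1 + 5 + 2 + 7) / 6 = 24/6 = 4
  x̄ = (5.6667, 4),  deviation x̄ - mu_0 = (5.6667, 4) - (3, 5) = (2.6667, -1).

Step 2 — sample covariance matrix, S[i,j] = (1/(n-1)) · Σ_k (x_{k,i} - mean_i) · (x_{k,j} - mean_j), divisor n-1 = 5:
  S[X,X] = ((0.3333)·(0.3333) + (1.3333)·(1.3333) + (1.3333)·(1.3333) + (-0.6667)·(-0.6667) + (-1.6667)·(-1.6667) + (-0.6667)·(-0.6667)) / 5 = 7.3333/5 = 1.4667
  S[X,Y] = ((0.3333)·(4) + (1.3333)·(-3) + (1.3333)·(-3) + (-0.6667)·(1) + (-1.6667)·(-2) + (-0.6667)·(3)) / 5 = -6/5 = -1.2
  S[Y,Y] = ((4)·(4) + (-3)·(-3) + (-3)·(-3) + (1)·(1) + (-2)·(-2) + (3)·(3)) / 5 = 48/5 = 9.6
  S = [[1.4667, -1.2],
 [-1.2, 9.6]].

Step 3 — invert S. det(S) = 1.4667·9.6 - (-1.2)² = 12.64.
  S^{-1} = (1/det) · [[d, -b], [-b, a]] = [[0.7595, 0.0949],
 [0.0949, 0.116]].

Step 4 — quadratic form (x̄ - mu_0)^T · S^{-1} · (x̄ - mu_0):
  S^{-1} · (x̄ - mu_0) = (1.9304, 0.1371),
  (x̄ - mu_0)^T · [...] = (2.6667)·(1.9304) + (-1)·(0.1371) = 5.0105.

Step 5 — scale by n: T² = 6 · 5.0105 = 30.0633.

T² ≈ 30.0633


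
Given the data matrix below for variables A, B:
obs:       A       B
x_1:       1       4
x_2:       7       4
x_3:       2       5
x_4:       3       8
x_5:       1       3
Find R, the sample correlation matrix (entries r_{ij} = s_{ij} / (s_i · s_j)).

Step 1 — column means:
  mean(A) = (1 + 7 + 2 + 3 + 1) / 5 = 14/5 = 2.8
  mean(B) = (4 + 4 + 5 + 8 + 3) / 5 = 24/5 = 4.8

Step 2 — sample variances and covariances s[i,j] = (1/(n-1)) · Σ_k (x_{k,i} - mean_i) · (x_{k,j} - mean_j), with n-1 = 4:
  s[A,A] = ((-1.8)·(-1.8) + (4.2)·(4.2) + (-0.8)·(-0.8) + (0.2)·(0.2) + (-1.8)·(-1.8)) / 4 = 24.8/4 = 6.2
  s[A,B] = ((-1.8)·(-0.8) + (4.2)·(-0.8) + (-0.8)·(0.2) + (0.2)·(3.2) + (-1.8)·(-1.8)) / 4 = 1.8/4 = 0.45
  s[B,B] = ((-0.8)·(-0.8) + (-0.8)·(-0.8) + (0.2)·(0.2) + (3.2)·(3.2) + (-1.8)·(-1.8)) / 4 = 14.8/4 = 3.7
  Sample standard deviations s_i = √(s[i,i]):
  s(A) = √(6.2) = 2.49
  s(B) = √(3.7) = 1.9235

Step 3 — r_{ij} = s_{ij} / (s_i · s_j):
  r[A,A] = 1 (diagonal).
  r[A,B] = 0.45 / (2.49 · 1.9235) = 0.45 / 4.7896 = 0.094
  r[B,B] = 1 (diagonal).

R is symmetric with unit diagonal. Assembling:

R = [[1, 0.094],
 [0.094, 1]]


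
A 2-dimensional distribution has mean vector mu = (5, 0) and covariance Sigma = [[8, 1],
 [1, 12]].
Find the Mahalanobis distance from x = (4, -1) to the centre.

Step 1 — centre the observation: (x - mu) = (-1, -1).

Step 2 — invert Sigma. det(Sigma) = 8·12 - (1)² = 95.
  Sigma^{-1} = (1/det) · [[d, -b], [-b, a]] = [[0.1263, -0.0105],
 [-0.0105, 0.0842]].

Step 3 — form the quadratic (x - mu)^T · Sigma^{-1} · (x - mu):
  Sigma^{-1} · (x - mu) = (-0.1158, -0.0737).
  (x - mu)^T · [Sigma^{-1} · (x - mu)] = (-1)·(-0.1158) + (-1)·(-0.0737) = 0.1895.

Step 4 — take square root: d = √(0.1895) ≈ 0.4353.

d(x, mu) = √(0.1895) ≈ 0.4353


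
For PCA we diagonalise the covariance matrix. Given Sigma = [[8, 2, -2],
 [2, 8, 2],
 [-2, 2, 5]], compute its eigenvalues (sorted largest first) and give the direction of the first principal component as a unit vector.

Step 1 — characteristic polynomial p(λ) = det(λI - Sigma) = λ³ - tr·λ² + c_1·λ - det, where tr = trace, c_1 = sum of the principal 2×2 minors, det = det(Sigma):
  tr = 8 + 8 + 5 = 21,
  c_1 = (8·8 - (2)²) + (8·5 - (-2)²) + (8·5 - (2)²) = 60 + 36 + 36 = 132,
  det = 8·(8·5 - (2)²) - (2)·((2)·5 - (2)·(-2)) + (-2)·((2)·(2) - 8·(-2)) = 8·(36) - (2)·(14) + (-2)·(20) = 220.
  So p(λ) = λ³ - 21λ² + 132λ - 220.
Step 2 — look for an integer root (rational root theorem: any rational root is an integer divisor of 220). Testing λ = 10:
  p(10) = 1000 - 2100 + 1320 - 220 = 0  ✓
  Dividing out (λ - 10): p(λ) = (λ - 10)(λ² - 11λ + 22).
Step 3 — remaining eigenvalues from the quadratic λ² - 11λ + 22 = 0:
  Δ = 11² - 4·22 = 121 - 88 = 33,  λ = (11 ± √33)/2 = (11 ± 5.7446)/2 ≈ 8.3723 or 2.6277.
  Sorted: λ_1 = 10,  λ_2 = 8.3723,  λ_3 = 2.6277  (check: sum = 21 = tr ✓).

Step 4 — unit eigenvector for λ_1 = 10: v spans the null space of (Sigma - λ_1 I), whose rows are
  r_1 = (-2, 2, -2),  r_2 = (2, -2, 2),  r_3 = (-2, 2, -5).
  v is orthogonal to every row, so take v ∝ r_1 × r_3 = ((2)·(-5) - (-2)·(2), (-2)·(-2) - (-2)·(-5), (-2)·(2) - (2)·(-2)) = (-6, -6, 0).
  Rescale (divide by 6; multiply by -1 so the first nonzero entry is positive): u = (1, 1, 0).
  ||u|| = √((1)² + (1)² + (0)²) = √(2) ≈ 1.4142,  v_1 = u/||u|| ≈ (0.7071, 0.7071, 0) (||v_1|| = 1).

λ_1 = 10,  λ_2 = 8.3723,  λ_3 = 2.6277;  v_1 ≈ (0.7071, 0.7071, 0)


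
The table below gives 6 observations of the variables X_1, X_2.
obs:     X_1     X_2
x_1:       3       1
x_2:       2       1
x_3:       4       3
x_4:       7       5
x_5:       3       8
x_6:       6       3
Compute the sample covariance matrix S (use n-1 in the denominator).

Step 1 — column means:
  mean(X_1) = (3 + 2 + 4 + 7 + 3 + 6) / 6 = 25/6 = 4.1667
  mean(X_2) = (1 + 1 + 3 + 5 + 8 + 3) / 6 = 21/6 = 3.5

Step 2 — sample covariance S[i,j] = (1/(n-1)) · Σ_k (x_{k,i} - mean_i) · (x_{k,j} - mean_j), with n-1 = 5.
  S[X_1,X_1] = ((-1.1667)·(-1.1667) + (-2.1667)·(-2.1667) + (-0.1667)·(-0.1667) + (2.8333)·(2.8333) + (-1.1667)·(-1.1667) + (1.8333)·(1.8333)) / 5 = 18.8333/5 = 3.7667
  S[X_1,X_2] = ((-1.1667)·(-2.5) + (-2.1667)·(-2.5) + (-0.1667)·(-0.5) + (2.8333)·(1.5) + (-1.1667)·(4.5) + (1.8333)·(-0.5)) / 5 = 6.5/5 = 1.3
  S[X_2,X_2] = ((-2.5)·(-2.5) + (-2.5)·(-2.5) + (-0.5)·(-0.5) + (1.5)·(1.5) + (4.5)·(4.5) + (-0.5)·(-0.5)) / 5 = 35.5/5 = 7.1

S is symmetric (S[j,i] = S[i,j]). Assembling:

S = [[3.7667, 1.3],
 [1.3, 7.1]]


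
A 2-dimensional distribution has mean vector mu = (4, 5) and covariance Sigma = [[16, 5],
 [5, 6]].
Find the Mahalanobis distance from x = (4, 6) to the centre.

Step 1 — centre the observation: (x - mu) = (0, 1).

Step 2 — invert Sigma. det(Sigma) = 16·6 - (5)² = 71.
  Sigma^{-1} = (1/det) · [[d, -b], [-b, a]] = [[0.0845, -0.0704],
 [-0.0704, 0.2254]].

Step 3 — form the quadratic (x - mu)^T · Sigma^{-1} · (x - mu):
  Sigma^{-1} · (x - mu) = (-0.0704, 0.2254).
  (x - mu)^T · [Sigma^{-1} · (x - mu)] = (0)·(-0.0704) + (1)·(0.2254) = 0.2254.

Step 4 — take square root: d = √(0.2254) ≈ 0.4747.

d(x, mu) = √(0.2254) ≈ 0.4747


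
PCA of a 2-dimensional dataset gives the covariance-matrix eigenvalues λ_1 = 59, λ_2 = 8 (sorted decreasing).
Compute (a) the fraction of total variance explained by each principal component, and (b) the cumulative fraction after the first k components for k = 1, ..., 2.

Step 1 — total variance = trace(Sigma) = Σ λ_i = 59 + 8 = 67.

Step 2 — fraction explained by component i = λ_i / Σ λ:
  PC1: 59/67 = 0.8806
  PC2: 8/67 = 0.1194

Step 3 — cumulative fraction after k components = (λ_1 + ... + λ_k) / Σ λ:
  k = 1: 59/67 = 0.8806
  k = 2: (59 + 8)/67 = 67/67 = 1

Summary (fraction, with percent):

explained: PC1 0.8806 (88.06%), PC2 0.1194 (11.94%);  cumulative: 0.8806, 1


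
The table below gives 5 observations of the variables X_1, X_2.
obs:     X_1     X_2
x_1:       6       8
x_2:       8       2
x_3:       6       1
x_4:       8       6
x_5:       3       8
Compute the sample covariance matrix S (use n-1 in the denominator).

Step 1 — column means:
  mean(X_1) = (6 + 8 + 6 + 8 + 3) / 5 = 31/5 = 6.2
  mean(X_2) = (8 + 2 + 1 + 6 + 8) / 5 = 25/5 = 5

Step 2 — sample covariance S[i,j] = (1/(n-1)) · Σ_k (x_{k,i} - mean_i) · (x_{k,j} - mean_j), with n-1 = 4.
  S[X_1,X_1] = ((-0.2)·(-0.2) + (1.8)·(1.8) + (-0.2)·(-0.2) + (1.8)·(1.8) + (-3.2)·(-3.2)) / 4 = 16.8/4 = 4.2
  S[X_1,X_2] = ((-0.2)·(3) + (1.8)·(-3) + (-0.2)·(-4) + (1.8)·(1) + (-3.2)·(3)) / 4 = -13/4 = -3.25
  S[X_2,X_2] = ((3)·(3) + (-3)·(-3) + (-4)·(-4) + (1)·(1) + (3)·(3)) / 4 = 44/4 = 11

S is symmetric (S[j,i] = S[i,j]). Assembling:

S = [[4.2, -3.25],
 [-3.25, 11]]


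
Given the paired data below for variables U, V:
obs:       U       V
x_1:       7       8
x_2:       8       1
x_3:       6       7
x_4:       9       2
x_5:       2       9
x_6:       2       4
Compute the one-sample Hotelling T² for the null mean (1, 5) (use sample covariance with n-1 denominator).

Step 1 — sample mean vector:
  mean(U) = (7 + 8 + 6 + 9 + 2 + 2) / 6 = 34/6 = 5.6667
  mean(V) = (8 + 1 + 7 + 2 + 9 + 4) / 6 = 31/6 = 5.1667
  x̄ = (5.6667, 5.1667),  deviation x̄ - mu_0 = (5.6667, 5.1667) - (1, 5) = (4.6667, 0.1667).

Step 2 — sample covariance matrix, S[i,j] = (1/(n-1)) · Σ_k (x_{k,i} - mean_i) · (x_{k,j} - mean_j), divisor n-1 = 5:
  S[U,U] = ((1.3333)·(1.3333) + (2.3333)·(2.3333) + (0.3333)·(0.3333) + (3.3333)·(3.3333) + (-3.6667)·(-3.6667) + (-3.6667)·(-3.6667)) / 5 = 45.3333/5 = 9.0667
  S[U,V] = ((1.3333)·(2.8333) + (2.3333)·(-4.1667) + (0.3333)·(1.8333) + (3.3333)·(-3.1667) + (-3.6667)·(3.8333) + (-3.6667)·(-1.1667)) / 5 = -25.6667/5 = -5.1333
  S[V,V] = ((2.8333)·(2.8333) + (-4.1667)·(-4.1667) + (1.8333)·(1.8333) + (-3.1667)·(-3.1667) + (3.8333)·(3.8333) + (-1.1667)·(-1.1667)) / 5 = 54.8333/5 = 10.9667
  S = [[9.0667, -5.1333],
 [-5.1333, 10.9667]].

Step 3 — invert S. det(S) = 9.0667·10.9667 - (-5.1333)² = 73.08.
  S^{-1} = (1/det) · [[d, -b], [-b, a]] = [[0.1501, 0.0702],
 [0.0702, 0.1241]].

Step 4 — quadratic form (x̄ - mu_0)^T · S^{-1} · (x̄ - mu_0):
  S^{-1} · (x̄ - mu_0) = (0.712, 0.3485),
  (x̄ - mu_0)^T · [...] = (4.6667)·(0.712) + (0.1667)·(0.3485) = 3.3808.

Step 5 — scale by n: T² = 6 · 3.3808 = 20.2846.

T² ≈ 20.2846


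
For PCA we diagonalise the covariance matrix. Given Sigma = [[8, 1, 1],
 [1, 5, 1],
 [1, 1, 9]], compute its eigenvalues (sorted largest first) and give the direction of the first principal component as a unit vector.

Step 1 — characteristic polynomial p(λ) = det(λI - Sigma) = λ³ - tr·λ² + c_1·λ - det, where tr = trace, c_1 = sum of the principal 2×2 minors, det = det(Sigma):
  tr = 8 + 5 + 9 = 22,
  c_1 = (8·5 - (1)²) + (8·9 - (1)²) + (5·9 - (1)²) = 39 + 71 + 44 = 154,
  det = 8·(5·9 - (1)²) - (1)·((1)·9 - (1)·(1)) + (1)·((1)·(1) - 5·(1)) = 8·(44) - (1)·(8) + (1)·(-4) = 340.
  So p(λ) = λ³ - 22λ² + 154λ - 340.
Step 2 — look for an integer root (rational root theorem: any rational root is an integer divisor of 340). Testing λ = 10:
  p(10) = 1000 - 2200 + 1540 - 340 = 0  ✓
  Dividing out (λ - 10): p(λ) = (λ - 10)(λ² - 12λ + 34).
Step 3 — remaining eigenvalues from the quadratic λ² - 12λ + 34 = 0:
  Δ = 12² - 4·34 = 144 - 136 = 8,  λ = (12 ± √8)/2 = (12 ± 2.8284)/2 ≈ 7.4142 or 4.5858.
  Sorted: λ_1 = 10,  λ_2 = 7.4142,  λ_3 = 4.5858  (check: sum = 22 = tr ✓).

Step 4 — unit eigenvector for λ_1 = 10: v spans the null space of (Sigma - λ_1 I), whose rows are
  r_1 = (-2, 1, 1),  r_2 = (1, -5, 1),  r_3 = (1, 1, -1).
  v is orthogonal to every row, so take v ∝ r_1 × r_2 = ((1)·(1) - (1)·(-5), (1)·(1) - (-2)·(1), (-2)·(-5) - (1)·(1)) = (6, 3, 9).
  Rescale (divide by 3): u = (2, 1, 3).
  ||u|| = √((2)² + (1)² + (3)²) = √(14) ≈ 3.7417,  v_1 = u/||u|| ≈ (0.5345, 0.2673, 0.8018) (||v_1|| = 1).

λ_1 = 10,  λ_2 = 7.4142,  λ_3 = 4.5858;  v_1 ≈ (0.5345, 0.2673, 0.8018)


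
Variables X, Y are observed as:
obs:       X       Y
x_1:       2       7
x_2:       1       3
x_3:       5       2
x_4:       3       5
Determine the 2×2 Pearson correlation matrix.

Step 1 — column means:
  mean(X) = (2 + 1 + 5 + 3) / 4 = 11/4 = 2.75
  mean(Y) = (7 + 3 + 2 + 5) / 4 = 17/4 = 4.25

Step 2 — sample variances and covariances s[i,j] = (1/(n-1)) · Σ_k (x_{k,i} - mean_i) · (x_{k,j} - mean_j), with n-1 = 3:
  s[X,X] = ((-0.75)·(-0.75) + (-1.75)·(-1.75) + (2.25)·(2.25) + (0.25)·(0.25)) / 3 = 8.75/3 = 2.9167
  s[X,Y] = ((-0.75)·(2.75) + (-1.75)·(-1.25) + (2.25)·(-2.25) + (0.25)·(0.75)) / 3 = -4.75/3 = -1.5833
  s[Y,Y] = ((2.75)·(2.75) + (-1.25)·(-1.25) + (-2.25)·(-2.25) + (0.75)·(0.75)) / 3 = 14.75/3 = 4.9167
  Sample standard deviations s_i = √(s[i,i]):
  s(X) = √(2.9167) = 1.7078
  s(Y) = √(4.9167) = 2.2174

Step 3 — r_{ij} = s_{ij} / (s_i · s_j):
  r[X,X] = 1 (diagonal).
  r[X,Y] = -1.5833 / (1.7078 · 2.2174) = -1.5833 / 3.7869 = -0.4181
  r[Y,Y] = 1 (diagonal).

R is symmetric with unit diagonal. Assembling:

R = [[1, -0.4181],
 [-0.4181, 1]]


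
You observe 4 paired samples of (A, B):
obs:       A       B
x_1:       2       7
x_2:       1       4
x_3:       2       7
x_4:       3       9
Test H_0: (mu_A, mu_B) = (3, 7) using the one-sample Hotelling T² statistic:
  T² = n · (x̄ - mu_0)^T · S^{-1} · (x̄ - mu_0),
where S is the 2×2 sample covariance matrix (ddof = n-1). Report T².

Step 1 — sample mean vector:
  mean(A) = (2 + 1 + 2 + 3) / 4 = 8/4 = 2
  mean(B) = (7 + 4 + 7 + 9) / 4 = 27/4 = 6.75
  x̄ = (2, 6.75),  deviation x̄ - mu_0 = (2, 6.75) - (3, 7) = (-1, -0.25).

Step 2 — sample covariance matrix, S[i,j] = (1/(n-1)) · Σ_k (x_{k,i} - mean_i) · (x_{k,j} - mean_j), divisor n-1 = 3:
  S[A,A] = ((0)·(0) + (-1)·(-1) + (0)·(0) + (1)·(1)) / 3 = 2/3 = 0.6667
  S[A,B] = ((0)·(0.25) + (-1)·(-2.75) + (0)·(0.25) + (1)·(2.25)) / 3 = 5/3 = 1.6667
  S[B,B] = ((0.25)·(0.25) + (-2.75)·(-2.75) + (0.25)·(0.25) + (2.25)·(2.25)) / 3 = 12.75/3 = 4.25
  S = [[0.6667, 1.6667],
 [1.6667, 4.25]].

Step 3 — invert S. det(S) = 0.6667·4.25 - (1.6667)² = 0.0556.
  S^{-1} = (1/det) · [[d, -b], [-b, a]] = [[76.5, -30],
 [-30, 12]].

Step 4 — quadratic form (x̄ - mu_0)^T · S^{-1} · (x̄ - mu_0):
  S^{-1} · (x̄ - mu_0) = (-69, 27),
  (x̄ - mu_0)^T · [...] = (-1)·(-69) + (-0.25)·(27) = 62.25.

Step 5 — scale by n: T² = 4 · 62.25 = 249.

T² ≈ 249


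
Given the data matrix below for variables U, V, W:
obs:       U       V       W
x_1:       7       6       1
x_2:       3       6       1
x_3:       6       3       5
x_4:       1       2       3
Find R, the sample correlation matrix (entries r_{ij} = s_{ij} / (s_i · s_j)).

Step 1 — column means:
  mean(U) = (7 + 3 + 6 + 1) / 4 = 17/4 = 4.25
  mean(V) = (6 + 6 + 3 + 2) / 4 = 17/4 = 4.25
  mean(W) = (1 + 1 + 5 + 3) / 4 = 10/4 = 2.5

Step 2 — sample variances and covariances s[i,j] = (1/(n-1)) · Σ_k (x_{k,i} - mean_i) · (x_{k,j} - mean_j), with n-1 = 3:
  s[U,U] = ((2.75)·(2.75) + (-1.25)·(-1.25) + (1.75)·(1.75) + (-3.25)·(-3.25)) / 3 = 22.75/3 = 7.5833
  s[U,V] = ((2.75)·(1.75) + (-1.25)·(1.75) + (1.75)·(-1.25) + (-3.25)·(-2.25)) / 3 = 7.75/3 = 2.5833
  s[U,W] = ((2.75)·(-1.5) + (-1.25)·(-1.5) + (1.75)·(2.5) + (-3.25)·(0.5)) / 3 = 0.5/3 = 0.1667
  s[V,V] = ((1.75)·(1.75) + (1.75)·(1.75) + (-1.25)·(-1.25) + (-2.25)·(-2.25)) / 3 = 12.75/3 = 4.25
  s[V,W] = ((1.75)·(-1.5) + (1.75)·(-1.5) + (-1.25)·(2.5) + (-2.25)·(0.5)) / 3 = -9.5/3 = -3.1667
  s[W,W] = ((-1.5)·(-1.5) + (-1.5)·(-1.5) + (2.5)·(2.5) + (0.5)·(0.5)) / 3 = 11/3 = 3.6667
  Sample standard deviations s_i = √(s[i,i]):
  s(U) = √(7.5833) = 2.7538
  s(V) = √(4.25) = 2.0616
  s(W) = √(3.6667) = 1.9149

Step 3 — r_{ij} = s_{ij} / (s_i · s_j):
  r[U,U] = 1 (diagonal).
  r[U,V] = 2.5833 / (2.7538 · 2.0616) = 2.5833 / 5.6771 = 0.455
  r[U,W] = 0.1667 / (2.7538 · 1.9149) = 0.1667 / 5.2731 = 0.0316
  r[V,V] = 1 (diagonal).
  r[V,W] = -3.1667 / (2.0616 · 1.9149) = -3.1667 / 3.9476 = -0.8022
  r[W,W] = 1 (diagonal).

R is symmetric with unit diagonal. Assembling:

R = [[1, 0.455, 0.0316],
 [0.455, 1, -0.8022],
 [0.0316, -0.8022, 1]]


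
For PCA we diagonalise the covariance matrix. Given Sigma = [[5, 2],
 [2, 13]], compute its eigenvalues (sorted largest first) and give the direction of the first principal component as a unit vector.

Step 1 — characteristic polynomial of 2×2 Sigma:
  det(Sigma - λI) = λ² - trace · λ + det = 0.
  trace = 5 + 13 = 18, det = 5·13 - (2)² = 61.
Step 2 — discriminant:
  Δ = trace² - 4·det = 324 - 244 = 80.
Step 3 — eigenvalues:
  λ = (trace ± √Δ)/2 = (18 ± 8.9443)/2,
  λ_1 = 13.4721,  λ_2 = 4.5279.

Step 4 — unit eigenvector for λ_1: solve (Sigma - λ_1 I)v = 0. First row:
  (5 - 13.4721)·v_x + (2)·v_y = 0, i.e. (-8.4721)·v_x + (2)·v_y = 0,
  so v ∝ (b, λ_1 - a) = (2, 8.4721) = u.
  ||u|| = √((2)² + (8.4721)²) = √(75.7771) ≈ 8.705,
  v_1 = u/||u|| ≈ (0.2298, 0.9732) (||v_1|| = 1).

λ_1 = 13.4721,  λ_2 = 4.5279;  v_1 ≈ (0.2298, 0.9732)


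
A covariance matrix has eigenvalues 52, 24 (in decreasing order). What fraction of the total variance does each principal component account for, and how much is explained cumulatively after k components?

Step 1 — total variance = trace(Sigma) = Σ λ_i = 52 + 24 = 76.

Step 2 — fraction explained by component i = λ_i / Σ λ:
  PC1: 52/76 = 0.6842
  PC2: 24/76 = 0.3158

Step 3 — cumulative fraction after k components = (λ_1 + ... + λ_k) / Σ λ:
  k = 1: 52/76 = 0.6842
  k = 2: (52 + 24)/76 = 76/76 = 1

Summary (fraction, with percent):

explained: PC1 0.6842 (68.42%), PC2 0.3158 (31.58%);  cumulative: 0.6842, 1


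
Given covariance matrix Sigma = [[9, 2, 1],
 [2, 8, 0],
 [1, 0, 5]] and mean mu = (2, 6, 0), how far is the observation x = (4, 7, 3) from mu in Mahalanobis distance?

Step 1 — centre the observation: (x - mu) = (2, 1, 3).

Step 2 — invert Sigma (cofactor / det for 3×3, or solve directly):
  Sigma^{-1} = [[0.1205, -0.0301, -0.0241],
 [-0.0301, 0.1325, 0.006],
 [-0.0241, 0.006, 0.2048]].

Step 3 — form the quadratic (x - mu)^T · Sigma^{-1} · (x - mu):
  Sigma^{-1} · (x - mu) = (0.1386, 0.0904, 0.5723).
  (x - mu)^T · [Sigma^{-1} · (x - mu)] = (2)·(0.1386) + (1)·(0.0904) + (3)·(0.5723) = 2.0843.

Step 4 — take square root: d = √(2.0843) ≈ 1.4437.

d(x, mu) = √(2.0843) ≈ 1.4437
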